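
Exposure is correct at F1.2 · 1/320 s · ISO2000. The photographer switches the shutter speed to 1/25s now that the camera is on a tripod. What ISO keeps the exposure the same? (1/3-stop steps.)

Shutter speed: 1/320 → 1/250 → 1/200 → 1/160 → 1/125 → 1/100 → 1/80 → 1/60 → 1/50 → 1/40 → 1/30 → 1/25 — 3 2/3 stops slower (brighter).
Need 3 2/3 stops darker from the ISO: 2000 → 1600 → 1250 → 1000 → 800 → 640 → 500 → 400 → 320 → 250 → 200 → 160.

ISO 160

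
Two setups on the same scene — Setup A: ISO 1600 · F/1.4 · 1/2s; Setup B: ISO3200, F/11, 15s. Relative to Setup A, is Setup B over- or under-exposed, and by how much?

Aperture: f/1.4 → f/2 → f/2.8 → f/4 → f/5.6 → f/8 → f/11 — 6 stops smaller aperture (darker).
Shutter speed: 1/2 → 1 → 2 → 4 → 8 → 15 — 5 stops slower (brighter).
ISO: 1600 → 3200 — 1 stop raised (brighter).
Net: −6 +5 +1 = 0 stops.

same exposure (0 stops)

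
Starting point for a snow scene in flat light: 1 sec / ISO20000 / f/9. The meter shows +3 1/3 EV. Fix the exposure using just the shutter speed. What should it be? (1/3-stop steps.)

Overexposed by 3 1/3 stops → need 3 1/3 stops darker.
Shutter speed: 1 → 0.8 → 0.6 → 0.5 → 0.4 → 0.3 → 1/4 → 1/5 → 1/6 → 1/8 → 1/10.

1/10s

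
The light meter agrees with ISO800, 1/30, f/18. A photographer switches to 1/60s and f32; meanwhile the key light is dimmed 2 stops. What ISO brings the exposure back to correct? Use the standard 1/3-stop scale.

Scene light: 2 stops darker.
Shutter speed: 1/30 → 1/40 → 1/50 → 1/60 — 1 stop faster (darker).
Aperture: f/18 → f/20 → f/22 → f/25 → f/29 → f/32 — 1 2/3 stops stopped down (darker).
Net so far: 4 2/3 stops darker. ISO: 800 → 1000 → 1250 → 1600 → 2000 → 2500 → 3200 → 4000 → 5000 → 6400 → 8000 → 10000 → 12800 → 16000 → 20000.

ISO 20000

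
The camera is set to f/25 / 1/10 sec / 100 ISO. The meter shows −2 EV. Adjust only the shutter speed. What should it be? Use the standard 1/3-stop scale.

0.4 s

Underexposed by 2 stops → need 2 stops brighter.
Shutter speed: 1/10 → 1/8 → 1/6 → 1/5 → 1/4 → 0.3 → 0.4.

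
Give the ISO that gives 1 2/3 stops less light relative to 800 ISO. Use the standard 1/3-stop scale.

ISO: 800 → 640 → 500 → 400 → 320 → 250 — 1 2/3 stops dropped (darker).

ISO 250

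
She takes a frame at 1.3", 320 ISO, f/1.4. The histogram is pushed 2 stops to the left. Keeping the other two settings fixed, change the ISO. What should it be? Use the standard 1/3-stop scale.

Underexposed by 2 stops → need 2 stops brighter.
ISO: 320 → 400 → 500 → 640 → 800 → 1000 → 1250.

ISO 1250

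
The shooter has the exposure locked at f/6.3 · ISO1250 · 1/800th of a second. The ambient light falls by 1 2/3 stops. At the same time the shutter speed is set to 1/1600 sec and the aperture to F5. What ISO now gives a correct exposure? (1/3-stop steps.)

Scene light: 1 2/3 stops darker.
Shutter speed: 1/800 → 1/1000 → 1/1250 → 1/1600 — 1 stop shorter (darker).
Aperture: f/6.3 → f/5.6 → f/5 — 2/3 stop opened up (brighter).
Net so far: 2 stops darker. ISO: 1250 → 1600 → 2000 → 2500 → 3200 → 4000 → 5000.

ISO 5000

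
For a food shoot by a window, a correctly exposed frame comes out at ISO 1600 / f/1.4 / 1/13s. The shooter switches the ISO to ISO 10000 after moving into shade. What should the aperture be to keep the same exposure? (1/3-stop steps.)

f/3.5

ISO: 1600 → 2000 → 2500 → 3200 → 4000 → 5000 → 6400 → 8000 → 10000 — 2 2/3 stops raised (brighter).
Need 2 2/3 stops darker from the aperture: f/1.4 → f/1.6 → f/1.8 → f/2 → f/2.2 → f/2.5 → f/2.8 → f/3.2 → f/3.5.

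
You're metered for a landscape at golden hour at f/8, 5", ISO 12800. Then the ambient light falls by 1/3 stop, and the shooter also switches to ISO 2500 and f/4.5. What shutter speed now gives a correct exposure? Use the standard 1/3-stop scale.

10 s

Scene light: 1/3 stop darker.
ISO: 12800 → 10000 → 8000 → 6400 → 5000 → 4000 → 3200 → 2500 — 2 1/3 stops dropped (darker).
Aperture: f/8 → f/7.1 → f/6.3 → f/5.6 → f/5 → f/4.5 — 1 2/3 stops opened up (brighter).
Net so far: 1 stop darker. Shutter speed: 5 → 6 → 8 → 10.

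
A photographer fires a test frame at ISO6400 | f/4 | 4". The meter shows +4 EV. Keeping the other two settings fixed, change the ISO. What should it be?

ISO 400

Overexposed by 4 stops → need 4 stops darker.
ISO: 6400 → 3200 → 1600 → 800 → 400.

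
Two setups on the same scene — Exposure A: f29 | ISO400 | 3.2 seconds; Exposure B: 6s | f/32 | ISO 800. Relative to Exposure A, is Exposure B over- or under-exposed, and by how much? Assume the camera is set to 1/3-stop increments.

Aperture: f/29 → f/32 — 1/3 stop smaller aperture (darker).
Shutter speed: 3.2 → 4 → 5 → 6 — 1 stop slower (brighter).
ISO: 400 → 500 → 640 → 800 — 1 stop raised (brighter).
Net: −1/3 +1 +1 = +1 2/3 stops.

1 2/3 stops brighter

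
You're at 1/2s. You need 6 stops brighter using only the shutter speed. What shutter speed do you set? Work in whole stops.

Shutter speed: 1/2 → 1 → 2 → 4 → 8 → 15 → 30 — 6 stops longer (brighter).

30 s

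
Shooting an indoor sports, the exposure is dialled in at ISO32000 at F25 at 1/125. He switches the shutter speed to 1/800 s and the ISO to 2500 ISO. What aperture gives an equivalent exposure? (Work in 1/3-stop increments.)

f/2.8

Shutter speed: 1/125 → 1/160 → 1/200 → 1/250 → 1/320 → 1/400 → 1/500 → 1/640 → 1/800 — 2 2/3 stops faster (darker).
ISO: 32000 → 25600 → 20000 → 16000 → 12800 → 10000 → 8000 → 6400 → 5000 → 4000 → 3200 → 2500 — 3 2/3 stops lower (darker).
Net change so far: 6 1/3 stops darker. Offset with the aperture: f/25 → f/22 → f/20 → f/18 → f/16 → f/14 → f/13 → f/11 → f/10 → f/9 → f/8 → f/7.1 → f/6.3 → f/5.6 → f/5 → f/4.5 → f/4 → f/3.5 → f/3.2 → f/2.8.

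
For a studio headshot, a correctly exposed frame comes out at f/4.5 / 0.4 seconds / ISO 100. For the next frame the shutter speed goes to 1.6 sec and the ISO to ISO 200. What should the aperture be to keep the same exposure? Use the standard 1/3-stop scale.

f/13

Shutter speed: 0.4 → 0.5 → 0.6 → 0.8 → 1 → 1.3 → 1.6 — 2 stops slower (brighter).
ISO: 100 → 125 → 160 → 200 — 1 stop higher (brighter).
Net change so far: 3 stops brighter. Offset with the aperture: f/4.5 → f/5 → f/5.6 → f/6.3 → f/7.1 → f/8 → f/9 → f/10 → f/11 → f/13.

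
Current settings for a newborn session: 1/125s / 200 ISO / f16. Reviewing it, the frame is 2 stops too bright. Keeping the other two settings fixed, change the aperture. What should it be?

Overexposed by 2 stops → need 2 stops darker.
Aperture: f/16 → f/22 → f/32.

f/32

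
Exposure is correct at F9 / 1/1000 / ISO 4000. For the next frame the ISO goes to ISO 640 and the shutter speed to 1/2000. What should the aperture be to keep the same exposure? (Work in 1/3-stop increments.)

f/2.5

ISO: 4000 → 3200 → 2500 → 2000 → 1600 → 1250 → 1000 → 800 → 640 — 2 2/3 stops lower (darker).
Shutter speed: 1/1000 → 1/1250 → 1/1600 → 1/2000 — 1 stop shorter (darker).
Net change so far: 3 2/3 stops darker. Offset with the aperture: f/9 → f/8 → f/7.1 → f/6.3 → f/5.6 → f/5 → f/4.5 → f/4 → f/3.5 → f/3.2 → f/2.8 → f/2.5.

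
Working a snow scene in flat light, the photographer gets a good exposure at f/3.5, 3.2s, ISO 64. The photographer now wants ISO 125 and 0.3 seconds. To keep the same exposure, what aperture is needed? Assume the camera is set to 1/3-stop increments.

f/1.6

ISO: 64 → 80 → 100 → 125 — 1 stop higher (brighter).
Shutter speed: 3.2 → 2.5 → 2 → 1.6 → 1.3 → 1 → 0.8 → 0.6 → 0.5 → 0.4 → 0.3 — 3 1/3 stops faster (darker).
Net change so far: 2 1/3 stops darker. Offset with the aperture: f/3.5 → f/3.2 → f/2.8 → f/2.5 → f/2.2 → f/2 → f/1.8 → f/1.6.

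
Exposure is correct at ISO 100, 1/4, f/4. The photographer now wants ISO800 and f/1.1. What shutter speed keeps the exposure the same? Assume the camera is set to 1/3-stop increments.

ISO: 100 → 125 → 160 → 200 → 250 → 320 → 400 → 500 → 640 → 800 — 3 stops higher (brighter).
Aperture: f/4 → f/3.5 → f/3.2 → f/2.8 → f/2.5 → f/2.2 → f/2 → f/1.8 → f/1.6 → f/1.4 → f/1.2 → f/1.1 — 3 2/3 stops larger aperture (brighter).
Net change so far: 6 2/3 stops brighter. Offset with the shutter speed: 1/4 → 1/5 → 1/6 → 1/8 → 1/10 → 1/13 → 1/15 → 1/20 → 1/25 → 1/30 → 1/40 → 1/50 → 1/60 → 1/80 → 1/100 → 1/125 → 1/160 → 1/200 → 1/250 → 1/320 → 1/400.

1/400s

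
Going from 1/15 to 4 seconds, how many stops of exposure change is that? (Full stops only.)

6 stops

1/15 → 1/8 → 1/4 → 1/2 → 1 → 2 → 4 — count the steps: 6 stops.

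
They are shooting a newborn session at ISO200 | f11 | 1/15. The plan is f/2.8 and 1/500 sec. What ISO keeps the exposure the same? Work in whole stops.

ISO 400

Aperture: f/11 → f/8 → f/5.6 → f/4 → f/2.8 — 4 stops wider (brighter).
Shutter speed: 1/15 → 1/30 → 1/60 → 1/125 → 1/250 → 1/500 — 5 stops shorter (darker).
Net change so far: 1 stop darker. Offset with the ISO: 200 → 400.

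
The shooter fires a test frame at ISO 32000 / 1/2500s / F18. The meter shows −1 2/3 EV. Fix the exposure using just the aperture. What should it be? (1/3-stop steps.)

Underexposed by 1 2/3 stops → need 1 2/3 stops brighter.
Aperture: f/18 → f/16 → f/14 → f/13 → f/11 → f/10.

f/10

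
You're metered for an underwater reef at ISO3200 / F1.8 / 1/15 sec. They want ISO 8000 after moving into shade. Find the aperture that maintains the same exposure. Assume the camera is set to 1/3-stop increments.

f/2.8

ISO: 3200 → 4000 → 5000 → 6400 → 8000 — 1 1/3 stops higher (brighter).
Need 1 1/3 stops darker from the aperture: f/1.8 → f/2 → f/2.2 → f/2.5 → f/2.8.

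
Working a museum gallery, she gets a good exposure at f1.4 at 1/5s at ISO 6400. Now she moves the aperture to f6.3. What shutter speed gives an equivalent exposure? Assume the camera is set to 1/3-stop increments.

4 s

Aperture: f/1.4 → f/1.6 → f/1.8 → f/2 → f/2.2 → f/2.5 → f/2.8 → f/3.2 → f/3.5 → f/4 → f/4.5 → f/5 → f/5.6 → f/6.3 — 4 1/3 stops stopped down (darker).
Need 4 1/3 stops brighter from the shutter speed: 1/5 → 1/4 → 0.3 → 0.4 → 0.5 → 0.6 → 0.8 → 1 → 1.3 → 1.6 → 2 → 2.5 → 3.2 → 4.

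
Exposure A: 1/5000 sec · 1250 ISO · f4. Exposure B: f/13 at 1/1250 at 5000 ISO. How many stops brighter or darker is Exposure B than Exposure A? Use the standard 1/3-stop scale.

2/3 stop brighter

Aperture: f/4 → f/4.5 → f/5 → f/5.6 → f/6.3 → f/7.1 → f/8 → f/9 → f/10 → f/11 → f/13 — 3 1/3 stops smaller aperture (darker).
Shutter speed: 1/5000 → 1/4000 → 1/3200 → 1/2500 → 1/2000 → 1/1600 → 1/1250 — 2 stops longer (brighter).
ISO: 1250 → 1600 → 2000 → 2500 → 3200 → 4000 → 5000 — 2 stops higher (brighter).
Net: −3 1/3 +2 +2 = +2/3 stops.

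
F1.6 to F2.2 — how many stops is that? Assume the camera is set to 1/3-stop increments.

f/1.6 → f/1.8 → f/2 → f/2.2 — count the steps: 3 third-stops = 1 stop.

1 stop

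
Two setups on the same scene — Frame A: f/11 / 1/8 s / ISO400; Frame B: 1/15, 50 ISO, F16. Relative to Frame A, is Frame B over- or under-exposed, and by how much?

Aperture: f/11 → f/16 — 1 stop narrower (darker).
Shutter speed: 1/8 → 1/15 — 1 stop shorter (darker).
ISO: 400 → 200 → 100 → 50 — 3 stops dropped (darker).
Net: −1 −1 −3 = −5 stops.

5 stops darker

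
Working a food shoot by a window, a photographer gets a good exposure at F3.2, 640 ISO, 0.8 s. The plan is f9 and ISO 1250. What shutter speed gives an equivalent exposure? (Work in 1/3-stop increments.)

3.2 s

Aperture: f/3.2 → f/3.5 → f/4 → f/4.5 → f/5 → f/5.6 → f/6.3 → f/7.1 → f/8 → f/9 — 3 stops narrower (darker).
ISO: 640 → 800 → 1000 → 1250 — 1 stop raised (brighter).
Net change so far: 2 stops darker. Offset with the shutter speed: 0.8 → 1 → 1.3 → 1.6 → 2 → 2.5 → 3.2.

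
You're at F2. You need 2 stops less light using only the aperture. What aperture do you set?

f/4

Aperture: f/2 → f/2.8 → f/4 — 2 stops stopped down (darker).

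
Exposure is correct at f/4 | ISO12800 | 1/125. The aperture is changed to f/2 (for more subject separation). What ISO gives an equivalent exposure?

ISO 3200

Aperture: f/4 → f/2.8 → f/2 — 2 stops wider (brighter).
Need 2 stops darker from the ISO: 12800 → 6400 → 3200.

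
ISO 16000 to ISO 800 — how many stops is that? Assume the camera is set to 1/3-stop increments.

4 1/3 stops

16000 → 12800 → 10000 → 8000 → 6400 → 5000 → 4000 → 3200 → 2500 → 2000 → 1600 → 1250 → 1000 → 800 — count the steps: 13 third-stops = 4 1/3 stops.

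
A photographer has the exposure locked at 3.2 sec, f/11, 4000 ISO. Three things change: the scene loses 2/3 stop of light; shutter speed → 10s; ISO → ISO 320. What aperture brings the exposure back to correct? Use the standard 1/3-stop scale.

Scene light: 2/3 stop darker.
Shutter speed: 3.2 → 4 → 5 → 6 → 8 → 10 — 1 2/3 stops slower (brighter).
ISO: 4000 → 3200 → 2500 → 2000 → 1600 → 1250 → 1000 → 800 → 640 → 500 → 400 → 320 — 3 2/3 stops lower (darker).
Net so far: 2 2/3 stops darker. Aperture: f/11 → f/10 → f/9 → f/8 → f/7.1 → f/6.3 → f/5.6 → f/5 → f/4.5.

f/4.5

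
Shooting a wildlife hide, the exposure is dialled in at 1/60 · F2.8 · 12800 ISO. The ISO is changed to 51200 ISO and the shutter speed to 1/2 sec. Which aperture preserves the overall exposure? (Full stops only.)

f/32

ISO: 12800 → 25600 → 51200 — 2 stops higher (brighter).
Shutter speed: 1/60 → 1/30 → 1/15 → 1/8 → 1/4 → 1/2 — 5 stops slower (brighter).
Net change so far: 7 stops brighter. Offset with the aperture: f/2.8 → f/4 → f/5.6 → f/8 → f/11 → f/16 → f/22 → f/32.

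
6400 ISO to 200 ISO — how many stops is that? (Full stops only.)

6400 → 3200 → 1600 → 800 → 400 → 200 — count the steps: 5 stops.

5 stops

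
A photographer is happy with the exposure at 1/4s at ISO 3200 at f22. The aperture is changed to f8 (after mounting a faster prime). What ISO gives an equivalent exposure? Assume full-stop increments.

Aperture: f/22 → f/16 → f/11 → f/8 — 3 stops opened up (brighter).
Need 3 stops darker from the ISO: 3200 → 1600 → 800 → 400.

ISO 400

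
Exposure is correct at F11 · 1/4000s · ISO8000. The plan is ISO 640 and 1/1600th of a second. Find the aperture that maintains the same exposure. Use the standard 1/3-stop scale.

ISO: 8000 → 6400 → 5000 → 4000 → 3200 → 2500 → 2000 → 1600 → 1250 → 1000 → 800 → 640 — 3 2/3 stops lower (darker).
Shutter speed: 1/4000 → 1/3200 → 1/2500 → 1/2000 → 1/1600 — 1 1/3 stops slower (brighter).
Net change so far: 2 1/3 stops darker. Offset with the aperture: f/11 → f/10 → f/9 → f/8 → f/7.1 → f/6.3 → f/5.6 → f/5.

f/5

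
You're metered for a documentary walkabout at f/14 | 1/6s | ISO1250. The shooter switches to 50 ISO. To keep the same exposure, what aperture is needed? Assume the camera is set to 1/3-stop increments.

f/2.8

ISO: 1250 → 1000 → 800 → 640 → 500 → 400 → 320 → 250 → 200 → 160 → 125 → 100 → 80 → 64 → 50 — 4 2/3 stops dropped (darker).
Need 4 2/3 stops brighter from the aperture: f/14 → f/13 → f/11 → f/10 → f/9 → f/8 → f/7.1 → f/6.3 → f/5.6 → f/5 → f/4.5 → f/4 → f/3.5 → f/3.2 → f/2.8.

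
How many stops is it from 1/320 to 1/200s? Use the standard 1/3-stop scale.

1/320 → 1/250 → 1/200 — count the steps: 2 third-stops = 2/3 stop.

2/3 stop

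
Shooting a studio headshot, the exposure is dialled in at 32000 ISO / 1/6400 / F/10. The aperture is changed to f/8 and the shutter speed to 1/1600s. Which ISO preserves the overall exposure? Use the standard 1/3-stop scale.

Aperture: f/10 → f/9 → f/8 — 2/3 stop larger aperture (brighter).
Shutter speed: 1/6400 → 1/5000 → 1/4000 → 1/3200 → 1/2500 → 1/2000 → 1/1600 — 2 stops longer (brighter).
Net change so far: 2 2/3 stops brighter. Offset with the ISO: 32000 → 25600 → 20000 → 16000 → 12800 → 10000 → 8000 → 6400 → 5000.

ISO 5000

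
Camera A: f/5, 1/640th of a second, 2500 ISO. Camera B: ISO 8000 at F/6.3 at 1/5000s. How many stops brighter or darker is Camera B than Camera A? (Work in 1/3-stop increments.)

Aperture: f/5 → f/5.6 → f/6.3 — 2/3 stop narrower (darker).
Shutter speed: 1/640 → 1/800 → 1/1000 → 1/1250 → 1/1600 → 1/2000 → 1/2500 → 1/3200 → 1/4000 → 1/5000 — 3 stops shorter (darker).
ISO: 2500 → 3200 → 4000 → 5000 → 6400 → 8000 — 1 2/3 stops higher (brighter).
Net: −2/3 −3 +1 2/3 = −2 stops.

2 stops darker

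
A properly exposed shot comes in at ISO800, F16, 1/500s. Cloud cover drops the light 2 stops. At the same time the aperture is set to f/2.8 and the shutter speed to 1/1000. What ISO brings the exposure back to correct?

ISO 200

Scene light: 2 stops darker.
Aperture: f/16 → f/11 → f/8 → f/5.6 → f/4 → f/2.8 — 5 stops larger aperture (brighter).
Shutter speed: 1/500 → 1/1000 — 1 stop shorter (darker).
Net so far: 2 stops brighter. ISO: 800 → 400 → 200.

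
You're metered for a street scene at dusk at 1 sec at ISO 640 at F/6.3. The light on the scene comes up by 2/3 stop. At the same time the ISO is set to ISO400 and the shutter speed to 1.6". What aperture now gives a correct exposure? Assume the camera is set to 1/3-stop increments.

f/8

Scene light: 2/3 stop brighter.
ISO: 640 → 500 → 400 — 2/3 stop lower (darker).
Shutter speed: 1 → 1.3 → 1.6 — 2/3 stop slower (brighter).
Net so far: 2/3 stop brighter. Aperture: f/6.3 → f/7.1 → f/8.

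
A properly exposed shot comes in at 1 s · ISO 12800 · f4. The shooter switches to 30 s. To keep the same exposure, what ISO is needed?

ISO 400

Shutter speed: 1 → 2 → 4 → 8 → 15 → 30 — 5 stops slower (brighter).
Need 5 stops darker from the ISO: 12800 → 6400 → 3200 → 1600 → 800 → 400.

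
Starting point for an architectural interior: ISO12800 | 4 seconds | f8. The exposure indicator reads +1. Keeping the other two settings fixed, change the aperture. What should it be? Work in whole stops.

f/11

Overexposed by 1 stop → need 1 stop darker.
Aperture: f/8 → f/11.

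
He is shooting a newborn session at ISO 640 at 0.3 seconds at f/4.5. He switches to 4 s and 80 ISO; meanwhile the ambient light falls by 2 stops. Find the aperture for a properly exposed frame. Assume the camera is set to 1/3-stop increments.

Scene light: 2 stops darker.
Shutter speed: 0.3 → 0.4 → 0.5 → 0.6 → 0.8 → 1 → 1.3 → 1.6 → 2 → 2.5 → 3.2 → 4 — 3 2/3 stops slower (brighter).
ISO: 640 → 500 → 400 → 320 → 250 → 200 → 160 → 125 → 100 → 80 — 3 stops lower (darker).
Net so far: 1 1/3 stops darker. Aperture: f/4.5 → f/4 → f/3.5 → f/3.2 → f/2.8.

f/2.8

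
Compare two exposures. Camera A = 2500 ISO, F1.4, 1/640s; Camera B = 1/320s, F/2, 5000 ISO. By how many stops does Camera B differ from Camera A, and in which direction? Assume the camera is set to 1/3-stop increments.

Aperture: f/1.4 → f/1.6 → f/1.8 → f/2 — 1 stop smaller aperture (darker).
Shutter speed: 1/640 → 1/500 → 1/400 → 1/320 — 1 stop slower (brighter).
ISO: 2500 → 3200 → 4000 → 5000 — 1 stop higher (brighter).
Net: −1 +1 +1 = +1 stop.

1 stop brighter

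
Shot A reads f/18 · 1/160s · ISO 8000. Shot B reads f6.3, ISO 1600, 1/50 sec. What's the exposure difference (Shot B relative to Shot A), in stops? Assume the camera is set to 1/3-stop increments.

2 1/3 stops brighter

Aperture: f/18 → f/16 → f/14 → f/13 → f/11 → f/10 → f/9 → f/8 → f/7.1 → f/6.3 — 3 stops wider (brighter).
Shutter speed: 1/160 → 1/125 → 1/100 → 1/80 → 1/60 → 1/50 — 1 2/3 stops longer (brighter).
ISO: 8000 → 6400 → 5000 → 4000 → 3200 → 2500 → 2000 → 1600 — 2 1/3 stops lower (darker).
Net: +3 +1 2/3 −2 1/3 = +2 1/3 stops.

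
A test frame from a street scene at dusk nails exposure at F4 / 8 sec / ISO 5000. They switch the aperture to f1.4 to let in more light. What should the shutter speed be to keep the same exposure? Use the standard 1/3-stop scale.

Aperture: f/4 → f/3.5 → f/3.2 → f/2.8 → f/2.5 → f/2.2 → f/2 → f/1.8 → f/1.6 → f/1.4 — 3 stops larger aperture (brighter).
Need 3 stops darker from the shutter speed: 8 → 6 → 5 → 4 → 3.2 → 2.5 → 2 → 1.6 → 1.3 → 1.

1 s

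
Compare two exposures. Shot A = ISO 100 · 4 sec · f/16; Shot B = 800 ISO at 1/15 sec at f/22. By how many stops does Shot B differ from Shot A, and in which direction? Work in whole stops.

Aperture: f/16 → f/22 — 1 stop narrower (darker).
Shutter speed: 4 → 2 → 1 → 1/2 → 1/4 → 1/8 → 1/15 — 6 stops faster (darker).
ISO: 100 → 200 → 400 → 800 — 3 stops raised (brighter).
Net: −1 −6 +3 = −4 stops.

4 stops darker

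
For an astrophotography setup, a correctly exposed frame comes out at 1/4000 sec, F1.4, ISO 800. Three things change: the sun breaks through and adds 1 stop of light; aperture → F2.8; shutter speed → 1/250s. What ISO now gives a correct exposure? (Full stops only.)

Scene light: 1 stop brighter.
Aperture: f/1.4 → f/2 → f/2.8 — 2 stops smaller aperture (darker).
Shutter speed: 1/4000 → 1/2000 → 1/1000 → 1/500 → 1/250 — 4 stops longer (brighter).
Net so far: 3 stops brighter. ISO: 800 → 400 → 200 → 100.

ISO 100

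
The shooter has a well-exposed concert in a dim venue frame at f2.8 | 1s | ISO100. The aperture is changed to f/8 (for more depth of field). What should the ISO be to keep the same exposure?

ISO 800

Aperture: f/2.8 → f/4 → f/5.6 → f/8 — 3 stops narrower (darker).
Need 3 stops brighter from the ISO: 100 → 200 → 400 → 800.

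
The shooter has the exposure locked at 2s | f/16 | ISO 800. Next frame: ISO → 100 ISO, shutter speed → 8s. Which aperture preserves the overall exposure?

f/11

ISO: 800 → 400 → 200 → 100 — 3 stops lower (darker).
Shutter speed: 2 → 4 → 8 — 2 stops slower (brighter).
Net change so far: 1 stop darker. Offset with the aperture: f/16 → f/11.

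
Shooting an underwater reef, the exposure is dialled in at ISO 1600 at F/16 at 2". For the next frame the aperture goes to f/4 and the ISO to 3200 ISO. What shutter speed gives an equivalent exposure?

1/15s

Aperture: f/16 → f/11 → f/8 → f/5.6 → f/4 — 4 stops larger aperture (brighter).
ISO: 1600 → 3200 — 1 stop higher (brighter).
Net change so far: 5 stops brighter. Offset with the shutter speed: 2 → 1 → 1/2 → 1/4 → 1/8 → 1/15.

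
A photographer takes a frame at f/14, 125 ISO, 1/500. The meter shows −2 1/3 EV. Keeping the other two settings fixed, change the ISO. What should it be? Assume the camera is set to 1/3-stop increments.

Underexposed by 2 1/3 stops → need 2 1/3 stops brighter.
ISO: 125 → 160 → 200 → 250 → 320 → 400 → 500 → 640.

ISO 640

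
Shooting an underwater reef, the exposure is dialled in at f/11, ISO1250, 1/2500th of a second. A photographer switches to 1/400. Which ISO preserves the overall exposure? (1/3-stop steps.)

Shutter speed: 1/2500 → 1/2000 → 1/1600 → 1/1250 → 1/1000 → 1/800 → 1/640 → 1/500 → 1/400 — 2 2/3 stops longer (brighter).
Need 2 2/3 stops darker from the ISO: 1250 → 1000 → 800 → 640 → 500 → 400 → 320 → 250 → 200.

ISO 200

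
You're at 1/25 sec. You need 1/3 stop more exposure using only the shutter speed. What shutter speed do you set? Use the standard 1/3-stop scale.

Shutter speed: 1/25 → 1/20 — 1/3 stop longer (brighter).

1/20s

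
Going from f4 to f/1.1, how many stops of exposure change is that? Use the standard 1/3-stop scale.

f/4 → f/3.5 → f/3.2 → f/2.8 → f/2.5 → f/2.2 → f/2 → f/1.8 → f/1.6 → f/1.4 → f/1.2 → f/1.1 — count the steps: 11 third-stops = 3 2/3 stops.

3 2/3 stops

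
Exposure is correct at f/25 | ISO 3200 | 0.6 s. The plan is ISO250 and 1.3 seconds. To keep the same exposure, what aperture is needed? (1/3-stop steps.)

f/10

ISO: 3200 → 2500 → 2000 → 1600 → 1250 → 1000 → 800 → 640 → 500 → 400 → 320 → 250 — 3 2/3 stops dropped (darker).
Shutter speed: 0.6 → 0.8 → 1 → 1.3 — 1 stop longer (brighter).
Net change so far: 2 2/3 stops darker. Offset with the aperture: f/25 → f/22 → f/20 → f/18 → f/16 → f/14 → f/13 → f/11 → f/10.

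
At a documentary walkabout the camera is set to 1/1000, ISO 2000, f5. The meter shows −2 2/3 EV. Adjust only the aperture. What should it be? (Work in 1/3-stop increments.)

Underexposed by 2 2/3 stops → need 2 2/3 stops brighter.
Aperture: f/5 → f/4.5 → f/4 → f/3.5 → f/3.2 → f/2.8 → f/2.5 → f/2.2 → f/2.

f/2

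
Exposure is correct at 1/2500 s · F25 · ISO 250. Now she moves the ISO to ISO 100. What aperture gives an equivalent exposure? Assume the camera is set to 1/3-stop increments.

f/16

ISO: 250 → 200 → 160 → 125 → 100 — 1 1/3 stops lower (darker).
Need 1 1/3 stops brighter from the aperture: f/25 → f/22 → f/20 → f/18 → f/16.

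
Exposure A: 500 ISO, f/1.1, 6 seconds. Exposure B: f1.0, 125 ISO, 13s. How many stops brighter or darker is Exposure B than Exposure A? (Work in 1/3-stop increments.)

Aperture: f/1.1 → f/1.0 — 1/3 stop larger aperture (brighter).
Shutter speed: 6 → 8 → 10 → 13 — 1 stop longer (brighter).
ISO: 500 → 400 → 320 → 250 → 200 → 160 → 125 — 2 stops dropped (darker).
Net: +1/3 +1 −2 = −2/3 stops.

2/3 stop darker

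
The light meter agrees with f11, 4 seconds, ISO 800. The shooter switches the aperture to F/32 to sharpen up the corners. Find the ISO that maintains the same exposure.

Aperture: f/11 → f/16 → f/22 → f/32 — 3 stops stopped down (darker).
Need 3 stops brighter from the ISO: 800 → 1600 → 3200 → 6400.

ISO 6400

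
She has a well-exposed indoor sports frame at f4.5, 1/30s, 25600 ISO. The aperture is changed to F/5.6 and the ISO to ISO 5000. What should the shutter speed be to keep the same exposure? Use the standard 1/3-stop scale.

Aperture: f/4.5 → f/5 → f/5.6 — 2/3 stop smaller aperture (darker).
ISO: 25600 → 20000 → 16000 → 12800 → 10000 → 8000 → 6400 → 5000 — 2 1/3 stops lower (darker).
Net change so far: 3 stops darker. Offset with the shutter speed: 1/30 → 1/25 → 1/20 → 1/15 → 1/13 → 1/10 → 1/8 → 1/6 → 1/5 → 1/4.

1/4s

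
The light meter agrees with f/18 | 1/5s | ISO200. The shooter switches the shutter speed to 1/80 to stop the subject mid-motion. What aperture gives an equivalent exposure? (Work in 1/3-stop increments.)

Shutter speed: 1/5 → 1/6 → 1/8 → 1/10 → 1/13 → 1/15 → 1/20 → 1/25 → 1/30 → 1/40 → 1/50 → 1/60 → 1/80 — 4 stops faster (darker).
Need 4 stops brighter from the aperture: f/18 → f/16 → f/14 → f/13 → f/11 → f/10 → f/9 → f/8 → f/7.1 → f/6.3 → f/5.6 → f/5 → f/4.5.

f/4.5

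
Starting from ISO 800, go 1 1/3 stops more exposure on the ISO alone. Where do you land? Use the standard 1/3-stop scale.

ISO: 800 → 1000 → 1250 → 1600 → 2000 — 1 1/3 stops higher (brighter).

ISO 2000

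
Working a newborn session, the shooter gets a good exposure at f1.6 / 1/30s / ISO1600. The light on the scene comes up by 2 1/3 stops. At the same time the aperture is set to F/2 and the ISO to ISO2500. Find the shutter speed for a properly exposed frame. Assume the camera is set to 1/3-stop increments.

Scene light: 2 1/3 stops brighter.
Aperture: f/1.6 → f/1.8 → f/2 — 2/3 stop narrower (darker).
ISO: 1600 → 2000 → 2500 — 2/3 stop raised (brighter).
Net so far: 2 1/3 stops brighter. Shutter speed: 1/30 → 1/40 → 1/50 → 1/60 → 1/80 → 1/100 → 1/125 → 1/160.

1/160s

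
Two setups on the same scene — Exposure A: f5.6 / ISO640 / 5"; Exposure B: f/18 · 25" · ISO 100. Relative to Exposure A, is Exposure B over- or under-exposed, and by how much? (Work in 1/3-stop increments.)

3 2/3 stops darker

Aperture: f/5.6 → f/6.3 → f/7.1 → f/8 → f/9 → f/10 → f/11 → f/13 → f/14 → f/16 → f/18 — 3 1/3 stops narrower (darker).
Shutter speed: 5 → 6 → 8 → 10 → 13 → 15 → 20 → 25 — 2 1/3 stops longer (brighter).
ISO: 640 → 500 → 400 → 320 → 250 → 200 → 160 → 125 → 100 — 2 2/3 stops lower (darker).
Net: −3 1/3 +2 1/3 −2 2/3 = −3 2/3 stops.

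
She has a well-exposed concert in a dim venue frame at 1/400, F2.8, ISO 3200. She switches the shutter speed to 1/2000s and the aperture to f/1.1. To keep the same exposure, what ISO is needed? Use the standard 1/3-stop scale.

ISO 2500

Shutter speed: 1/400 → 1/500 → 1/640 → 1/800 → 1/1000 → 1/1250 → 1/1600 → 1/2000 — 2 1/3 stops shorter (darker).
Aperture: f/2.8 → f/2.5 → f/2.2 → f/2 → f/1.8 → f/1.6 → f/1.4 → f/1.2 → f/1.1 — 2 2/3 stops opened up (brighter).
Net change so far: 1/3 stop brighter. Offset with the ISO: 3200 → 2500.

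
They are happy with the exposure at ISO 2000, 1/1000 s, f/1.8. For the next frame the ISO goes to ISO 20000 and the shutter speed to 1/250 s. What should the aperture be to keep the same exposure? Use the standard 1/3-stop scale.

ISO: 2000 → 2500 → 3200 → 4000 → 5000 → 6400 → 8000 → 10000 → 12800 → 16000 → 20000 — 3 1/3 stops raised (brighter).
Shutter speed: 1/1000 → 1/800 → 1/640 → 1/500 → 1/400 → 1/320 → 1/250 — 2 stops slower (brighter).
Net change so far: 5 1/3 stops brighter. Offset with the aperture: f/1.8 → f/2 → f/2.2 → f/2.5 → f/2.8 → f/3.2 → f/3.5 → f/4 → f/4.5 → f/5 → f/5.6 → f/6.3 → f/7.1 → f/8 → f/9 → f/10 → f/11.

f/11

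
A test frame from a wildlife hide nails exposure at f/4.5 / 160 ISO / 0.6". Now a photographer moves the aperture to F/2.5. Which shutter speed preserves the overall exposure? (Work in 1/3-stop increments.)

1/5s

Aperture: f/4.5 → f/4 → f/3.5 → f/3.2 → f/2.8 → f/2.5 — 1 2/3 stops opened up (brighter).
Need 1 2/3 stops darker from the shutter speed: 0.6 → 0.5 → 0.4 → 0.3 → 1/4 → 1/5.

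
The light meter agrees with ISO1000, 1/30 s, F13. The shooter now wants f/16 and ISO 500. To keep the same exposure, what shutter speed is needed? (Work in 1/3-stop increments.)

1/10s

Aperture: f/13 → f/14 → f/16 — 2/3 stop stopped down (darker).
ISO: 1000 → 800 → 640 → 500 — 1 stop lower (darker).
Net change so far: 1 2/3 stops darker. Offset with the shutter speed: 1/30 → 1/25 → 1/20 → 1/15 → 1/13 → 1/10.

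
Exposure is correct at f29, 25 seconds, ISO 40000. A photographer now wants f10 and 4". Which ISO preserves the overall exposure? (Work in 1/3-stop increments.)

Aperture: f/29 → f/25 → f/22 → f/20 → f/18 → f/16 → f/14 → f/13 → f/11 → f/10 — 3 stops opened up (brighter).
Shutter speed: 25 → 20 → 15 → 13 → 10 → 8 → 6 → 5 → 4 — 2 2/3 stops shorter (darker).
Net change so far: 1/3 stop brighter. Offset with the ISO: 40000 → 32000.

ISO 32000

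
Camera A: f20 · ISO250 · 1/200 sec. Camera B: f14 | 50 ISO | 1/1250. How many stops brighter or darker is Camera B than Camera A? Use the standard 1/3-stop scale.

4 stops darker

Aperture: f/20 → f/18 → f/16 → f/14 — 1 stop opened up (brighter).
Shutter speed: 1/200 → 1/250 → 1/320 → 1/400 → 1/500 → 1/640 → 1/800 → 1/1000 → 1/1250 — 2 2/3 stops faster (darker).
ISO: 250 → 200 → 160 → 125 → 100 → 80 → 64 → 50 — 2 1/3 stops dropped (darker).
Net: +1 −2 2/3 −2 1/3 = −4 stops.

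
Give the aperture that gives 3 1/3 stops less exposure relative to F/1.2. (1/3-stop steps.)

Aperture: f/1.2 → f/1.4 → f/1.6 → f/1.8 → f/2 → f/2.2 → f/2.5 → f/2.8 → f/3.2 → f/3.5 → f/4 — 3 1/3 stops smaller aperture (darker).

f/4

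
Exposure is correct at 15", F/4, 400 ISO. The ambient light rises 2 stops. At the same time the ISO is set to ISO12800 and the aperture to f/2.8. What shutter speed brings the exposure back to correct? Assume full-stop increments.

1/15s

Scene light: 2 stops brighter.
ISO: 400 → 800 → 1600 → 3200 → 6400 → 12800 — 5 stops higher (brighter).
Aperture: f/4 → f/2.8 — 1 stop opened up (brighter).
Net so far: 8 stops brighter. Shutter speed: 15 → 8 → 4 → 2 → 1 → 1/2 → 1/4 → 1/8 → 1/15.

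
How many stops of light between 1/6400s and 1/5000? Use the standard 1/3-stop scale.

1/6400 → 1/5000 — count the steps: 1 third-stops = 1/3 stop.

1/3 stop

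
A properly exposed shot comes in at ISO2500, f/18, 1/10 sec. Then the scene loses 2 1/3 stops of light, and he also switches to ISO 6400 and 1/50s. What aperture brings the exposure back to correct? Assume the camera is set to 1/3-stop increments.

f/5.6

Scene light: 2 1/3 stops darker.
ISO: 2500 → 3200 → 4000 → 5000 → 6400 — 1 1/3 stops higher (brighter).
Shutter speed: 1/10 → 1/13 → 1/15 → 1/20 → 1/25 → 1/30 → 1/40 → 1/50 — 2 1/3 stops shorter (darker).
Net so far: 3 1/3 stops darker. Aperture: f/18 → f/16 → f/14 → f/13 → f/11 → f/10 → f/9 → f/8 → f/7.1 → f/6.3 → f/5.6.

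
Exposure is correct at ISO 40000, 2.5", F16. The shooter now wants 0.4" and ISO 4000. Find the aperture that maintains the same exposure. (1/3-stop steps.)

Shutter speed: 2.5 → 2 → 1.6 → 1.3 → 1 → 0.8 → 0.6 → 0.5 → 0.4 — 2 2/3 stops faster (darker).
ISO: 40000 → 32000 → 25600 → 20000 → 16000 → 12800 → 10000 → 8000 → 6400 → 5000 → 4000 — 3 1/3 stops dropped (darker).
Net change so far: 6 stops darker. Offset with the aperture: f/16 → f/14 → f/13 → f/11 → f/10 → f/9 → f/8 → f/7.1 → f/6.3 → f/5.6 → f/5 → f/4.5 → f/4 → f/3.5 → f/3.2 → f/2.8 → f/2.5 → f/2.2 → f/2.

f/2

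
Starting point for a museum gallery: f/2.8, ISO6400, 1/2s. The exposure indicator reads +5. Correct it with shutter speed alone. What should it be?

1/60s

Overexposed by 5 stops → need 5 stops darker.
Shutter speed: 1/2 → 1/4 → 1/8 → 1/15 → 1/30 → 1/60.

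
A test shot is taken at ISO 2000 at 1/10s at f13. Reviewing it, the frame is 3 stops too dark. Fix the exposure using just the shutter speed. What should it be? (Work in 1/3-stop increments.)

Underexposed by 3 stops → need 3 stops brighter.
Shutter speed: 1/10 → 1/8 → 1/6 → 1/5 → 1/4 → 0.3 → 0.4 → 0.5 → 0.6 → 0.8.

0.8 s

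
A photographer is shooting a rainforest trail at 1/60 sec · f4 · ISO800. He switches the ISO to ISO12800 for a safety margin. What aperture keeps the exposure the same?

f/16

ISO: 800 → 1600 → 3200 → 6400 → 12800 — 4 stops raised (brighter).
Need 4 stops darker from the aperture: f/4 → f/5.6 → f/8 → f/11 → f/16.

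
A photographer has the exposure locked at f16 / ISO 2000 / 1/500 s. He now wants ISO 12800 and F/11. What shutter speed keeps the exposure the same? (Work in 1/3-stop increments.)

1/6400s

ISO: 2000 → 2500 → 3200 → 4000 → 5000 → 6400 → 8000 → 10000 → 12800 — 2 2/3 stops raised (brighter).
Aperture: f/16 → f/14 → f/13 → f/11 — 1 stop larger aperture (brighter).
Net change so far: 3 2/3 stops brighter. Offset with the shutter speed: 1/500 → 1/640 → 1/800 → 1/1000 → 1/1250 → 1/1600 → 1/2000 → 1/2500 → 1/3200 → 1/4000 → 1/5000 → 1/6400.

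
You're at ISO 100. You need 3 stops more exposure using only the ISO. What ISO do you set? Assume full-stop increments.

ISO 800

ISO: 100 → 200 → 400 → 800 — 3 stops raised (brighter).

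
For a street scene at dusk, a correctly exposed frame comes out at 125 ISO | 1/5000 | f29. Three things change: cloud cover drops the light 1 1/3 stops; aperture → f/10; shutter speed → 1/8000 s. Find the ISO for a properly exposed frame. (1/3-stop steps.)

ISO 64

Scene light: 1 1/3 stops darker.
Aperture: f/29 → f/25 → f/22 → f/20 → f/18 → f/16 → f/14 → f/13 → f/11 → f/10 — 3 stops wider (brighter).
Shutter speed: 1/5000 → 1/6400 → 1/8000 — 2/3 stop faster (darker).
Net so far: 1 stop brighter. ISO: 125 → 100 → 80 → 64.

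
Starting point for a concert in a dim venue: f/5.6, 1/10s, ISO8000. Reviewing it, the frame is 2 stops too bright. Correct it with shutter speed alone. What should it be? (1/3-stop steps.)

1/40s

Overexposed by 2 stops → need 2 stops darker.
Shutter speed: 1/10 → 1/13 → 1/15 → 1/20 → 1/25 → 1/30 → 1/40.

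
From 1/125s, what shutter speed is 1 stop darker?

Shutter speed: 1/125 → 1/250 — 1 stop shorter (darker).

1/250s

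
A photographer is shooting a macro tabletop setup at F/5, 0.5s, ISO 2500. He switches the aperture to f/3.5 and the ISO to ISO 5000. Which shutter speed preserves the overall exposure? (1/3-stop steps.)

1/8s

Aperture: f/5 → f/4.5 → f/4 → f/3.5 — 1 stop wider (brighter).
ISO: 2500 → 3200 → 4000 → 5000 — 1 stop raised (brighter).
Net change so far: 2 stops brighter. Offset with the shutter speed: 0.5 → 0.4 → 0.3 → 1/4 → 1/5 → 1/6 → 1/8.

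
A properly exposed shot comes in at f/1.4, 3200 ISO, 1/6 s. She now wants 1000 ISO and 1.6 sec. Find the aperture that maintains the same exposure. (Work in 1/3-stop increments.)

f/2.5

ISO: 3200 → 2500 → 2000 → 1600 → 1250 → 1000 — 1 2/3 stops dropped (darker).
Shutter speed: 1/6 → 1/5 → 1/4 → 0.3 → 0.4 → 0.5 → 0.6 → 0.8 → 1 → 1.3 → 1.6 — 3 1/3 stops slower (brighter).
Net change so far: 1 2/3 stops brighter. Offset with the aperture: f/1.4 → f/1.6 → f/1.8 → f/2 → f/2.2 → f/2.5.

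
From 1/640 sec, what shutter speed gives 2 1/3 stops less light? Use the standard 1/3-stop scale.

1/3200s

Shutter speed: 1/640 → 1/800 → 1/1000 → 1/1250 → 1/1600 → 1/2000 → 1/2500 → 1/3200 — 2 1/3 stops shorter (darker).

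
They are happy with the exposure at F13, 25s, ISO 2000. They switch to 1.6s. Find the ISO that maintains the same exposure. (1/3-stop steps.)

ISO 32000

Shutter speed: 25 → 20 → 15 → 13 → 10 → 8 → 6 → 5 → 4 → 3.2 → 2.5 → 2 → 1.6 — 4 stops faster (darker).
Need 4 stops brighter from the ISO: 2000 → 2500 → 3200 → 4000 → 5000 → 6400 → 8000 → 10000 → 12800 → 16000 → 20000 → 25600 → 32000.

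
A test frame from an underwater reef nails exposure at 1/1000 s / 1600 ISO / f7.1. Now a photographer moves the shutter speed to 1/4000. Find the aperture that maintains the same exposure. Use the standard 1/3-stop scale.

f/3.5

Shutter speed: 1/1000 → 1/1250 → 1/1600 → 1/2000 → 1/2500 → 1/3200 → 1/4000 — 2 stops shorter (darker).
Need 2 stops brighter from the aperture: f/7.1 → f/6.3 → f/5.6 → f/5 → f/4.5 → f/4 → f/3.5.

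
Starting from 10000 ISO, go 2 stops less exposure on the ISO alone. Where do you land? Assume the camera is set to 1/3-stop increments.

ISO: 10000 → 8000 → 6400 → 5000 → 4000 → 3200 → 2500 — 2 stops dropped (darker).

ISO 2500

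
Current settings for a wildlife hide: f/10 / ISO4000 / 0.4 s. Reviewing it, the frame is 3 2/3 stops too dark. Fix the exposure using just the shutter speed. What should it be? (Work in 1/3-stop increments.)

5 s

Underexposed by 3 2/3 stops → need 3 2/3 stops brighter.
Shutter speed: 0.4 → 0.5 → 0.6 → 0.8 → 1 → 1.3 → 1.6 → 2 → 2.5 → 3.2 → 4 → 5.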